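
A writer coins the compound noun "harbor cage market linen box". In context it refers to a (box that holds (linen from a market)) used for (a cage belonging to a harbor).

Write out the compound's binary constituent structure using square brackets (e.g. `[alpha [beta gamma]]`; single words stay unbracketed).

The outermost head in the paraphrase is "box" (specifically "market linen box"), modified by "harbor cage".
Inside "harbor cage": head "cage", modifier "harbor".
Inside "market linen box": head "box", modifier "market linen".
Inside "market linen": head "linen", modifier "market".
Assembled: [[harbor cage] [[market linen] box]].

[[harbor cage] [[market linen] box]]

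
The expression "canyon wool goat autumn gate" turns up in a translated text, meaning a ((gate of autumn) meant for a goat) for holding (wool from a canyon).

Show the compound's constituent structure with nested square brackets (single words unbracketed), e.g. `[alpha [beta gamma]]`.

At the top level: head "gate" (specifically "goat autumn gate"); modifier "canyon wool".
Inside "canyon wool": head "wool", modifier "canyon".
Inside "goat autumn gate": head "gate" (specifically "autumn gate"), modifier "goat".
Inside "autumn gate": head "gate", modifier "autumn".
So the structure is [[canyon wool] [goat [autumn gate]]].

[[canyon wool] [goat [autumn gate]]]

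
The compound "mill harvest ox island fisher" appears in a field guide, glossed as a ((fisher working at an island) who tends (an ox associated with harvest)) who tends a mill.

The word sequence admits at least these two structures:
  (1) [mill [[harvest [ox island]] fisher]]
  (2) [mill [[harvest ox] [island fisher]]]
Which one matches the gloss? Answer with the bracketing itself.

The paraphrase's head is the "fisher" part ("harvest ox island fisher"); its modifier is "mill".
That top-level split, carried through the inner groups, gives [mill [[harvest ox] [island fisher]]].

[mill [[harvest ox] [island fisher]]]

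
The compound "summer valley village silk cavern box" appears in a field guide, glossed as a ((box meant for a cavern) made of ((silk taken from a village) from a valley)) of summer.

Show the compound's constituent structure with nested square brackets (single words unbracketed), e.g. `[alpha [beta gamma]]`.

The outermost head in the paraphrase is "box" (specifically "valley village silk cavern box"), modified by "summer".
Within "valley village silk cavern box", the head is "box" (specifically "cavern box") and the modifier is "valley village silk".
Within "valley village silk", the head is "silk" (specifically "village silk") and the modifier is "valley".
Within "village silk", the head is "silk" and the modifier is "village".
Within "cavern box", the head is "box" and the modifier is "cavern".
Putting it together: [summer [[valley [village silk]] [cavern box]]].

[summer [[valley [village silk]] [cavern box]]]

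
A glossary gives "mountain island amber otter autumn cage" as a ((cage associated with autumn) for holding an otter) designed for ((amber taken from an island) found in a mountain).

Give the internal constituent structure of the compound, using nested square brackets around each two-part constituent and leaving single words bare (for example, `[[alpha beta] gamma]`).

[[mountain [island amber]] [otter [autumn cage]]]

Whole compound: head "cage" (specifically "otter autumn cage"), modifier "mountain island amber".
Within "mountain island amber", the head is "amber" (specifically "island amber") and the modifier is "mountain".
Within "island amber", the head is "amber" and the modifier is "island".
Within "otter autumn cage", the head is "cage" (specifically "autumn cage") and the modifier is "otter".
Within "autumn cage", the head is "cage" and the modifier is "autumn".
Putting it together: [[mountain [island amber]] [otter [autumn cage]]].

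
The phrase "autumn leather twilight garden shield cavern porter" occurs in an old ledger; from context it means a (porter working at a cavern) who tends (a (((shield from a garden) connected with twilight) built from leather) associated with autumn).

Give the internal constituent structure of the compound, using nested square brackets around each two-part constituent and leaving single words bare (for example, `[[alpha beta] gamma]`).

Overall it is a kind of porter (specifically "cavern porter"); the modifier is "autumn leather twilight garden shield".
"autumn leather twilight garden shield" → head "shield" (specifically "leather twilight garden shield"), modifier "autumn".
"leather twilight garden shield" → head "shield" (specifically "twilight garden shield"), modifier "leather".
"twilight garden shield" → head "shield" (specifically "garden shield"), modifier "twilight".
"garden shield" → head "shield", modifier "garden".
"cavern porter" → head "porter", modifier "cavern".
Assembled: [[autumn [leather [twilight [garden shield]]]] [cavern porter]].

[[autumn [leather [twilight [garden shield]]]] [cavern porter]]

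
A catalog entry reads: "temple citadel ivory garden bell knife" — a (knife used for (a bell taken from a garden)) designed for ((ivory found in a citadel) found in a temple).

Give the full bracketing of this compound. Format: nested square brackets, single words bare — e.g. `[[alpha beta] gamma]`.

[[temple [citadel ivory]] [[garden bell] knife]]

Whole compound: head "knife" (specifically "garden bell knife"), modifier "temple citadel ivory".
Within "temple citadel ivory", the head is "ivory" (specifically "citadel ivory") and the modifier is "temple".
Within "citadel ivory", the head is "ivory" and the modifier is "citadel".
Within "garden bell knife", the head is "knife" and the modifier is "garden bell".
Within "garden bell", the head is "bell" and the modifier is "garden".
Putting it together: [[temple [citadel ivory]] [[garden bell] knife]].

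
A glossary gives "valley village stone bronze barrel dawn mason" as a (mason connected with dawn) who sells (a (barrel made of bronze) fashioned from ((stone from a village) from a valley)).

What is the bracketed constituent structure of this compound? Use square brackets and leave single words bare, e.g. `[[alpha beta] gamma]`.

Whole compound: head "mason" (specifically "dawn mason"), modifier "valley village stone bronze barrel".
Inside "valley village stone bronze barrel": head "barrel" (specifically "bronze barrel"), modifier "valley village stone".
Inside "valley village stone": head "stone" (specifically "village stone"), modifier "valley".
Inside "village stone": head "stone", modifier "village".
Inside "bronze barrel": head "barrel", modifier "bronze".
Inside "dawn mason": head "mason", modifier "dawn".
So the structure is [[[valley [village stone]] [bronze barrel]] [dawn mason]].

[[[valley [village stone]] [bronze barrel]] [dawn mason]]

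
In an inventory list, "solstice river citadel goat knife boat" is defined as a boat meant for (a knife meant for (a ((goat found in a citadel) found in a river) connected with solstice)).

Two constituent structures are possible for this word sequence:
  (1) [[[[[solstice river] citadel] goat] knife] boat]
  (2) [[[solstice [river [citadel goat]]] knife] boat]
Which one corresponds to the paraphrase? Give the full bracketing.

The paraphrase's head is the "boat" part ("boat"); its modifier is "solstice river citadel goat knife".
That top-level split, carried through the inner groups, gives [[[solstice [river [citadel goat]]] knife] boat].

[[[solstice [river [citadel goat]]] knife] boat]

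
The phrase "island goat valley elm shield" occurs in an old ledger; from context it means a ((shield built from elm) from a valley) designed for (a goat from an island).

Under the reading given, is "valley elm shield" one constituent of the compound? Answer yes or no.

yes

The paraphrase groups the words so that "valley elm shield" is one unit: it corresponds to a single parenthesized sub-phrase.
The full structure is [[island goat] [valley [elm shield]]], in which [valley elm shield] is a constituent.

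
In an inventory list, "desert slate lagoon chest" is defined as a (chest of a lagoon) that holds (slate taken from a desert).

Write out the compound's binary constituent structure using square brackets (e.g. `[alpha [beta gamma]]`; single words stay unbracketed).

[[desert slate] [lagoon chest]]

At the top level: head "chest" (specifically "lagoon chest"); modifier "desert slate".
"desert slate" → head "slate", modifier "desert".
"lagoon chest" → head "chest", modifier "lagoon".
So the structure is [[desert slate] [lagoon chest]].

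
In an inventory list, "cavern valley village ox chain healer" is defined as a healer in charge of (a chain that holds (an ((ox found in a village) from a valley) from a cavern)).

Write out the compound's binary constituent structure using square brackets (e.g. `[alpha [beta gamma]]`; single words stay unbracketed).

[[[cavern [valley [village ox]]] chain] healer]

Overall it is a kind of healer; the modifier is "cavern valley village ox chain".
"cavern valley village ox chain" → head "chain", modifier "cavern valley village ox".
"cavern valley village ox" → head "ox" (specifically "valley village ox"), modifier "cavern".
"valley village ox" → head "ox" (specifically "village ox"), modifier "valley".
"village ox" → head "ox", modifier "village".
Assembled: [[[cavern [valley [village ox]]] chain] healer].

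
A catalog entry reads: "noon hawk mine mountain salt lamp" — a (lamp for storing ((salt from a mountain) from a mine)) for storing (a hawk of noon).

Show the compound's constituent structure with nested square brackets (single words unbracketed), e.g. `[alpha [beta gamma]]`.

[[noon hawk] [[mine [mountain salt]] lamp]]

Whole compound: head "lamp" (specifically "mine mountain salt lamp"), modifier "noon hawk".
Within "noon hawk", the head is "hawk" and the modifier is "noon".
Within "mine mountain salt lamp", the head is "lamp" and the modifier is "mine mountain salt".
Within "mine mountain salt", the head is "salt" (specifically "mountain salt") and the modifier is "mine".
Within "mountain salt", the head is "salt" and the modifier is "mountain".
Assembled: [[noon hawk] [[mine [mountain salt]] lamp]].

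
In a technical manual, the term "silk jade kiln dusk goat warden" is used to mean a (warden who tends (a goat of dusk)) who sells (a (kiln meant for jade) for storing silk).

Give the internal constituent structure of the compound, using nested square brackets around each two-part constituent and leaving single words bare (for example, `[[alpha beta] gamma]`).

At the top level: head "warden" (specifically "dusk goat warden"); modifier "silk jade kiln".
"silk jade kiln" → head "kiln" (specifically "jade kiln"), modifier "silk".
"jade kiln" → head "kiln", modifier "jade".
"dusk goat warden" → head "warden", modifier "dusk goat".
"dusk goat" → head "goat", modifier "dusk".
So the structure is [[silk [jade kiln]] [[dusk goat] warden]].

[[silk [jade kiln]] [[dusk goat] warden]]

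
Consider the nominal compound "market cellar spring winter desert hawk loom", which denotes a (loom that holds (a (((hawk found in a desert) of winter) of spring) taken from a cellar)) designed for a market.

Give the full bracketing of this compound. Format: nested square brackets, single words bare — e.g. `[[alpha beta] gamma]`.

[market [[cellar [spring [winter [desert hawk]]]] loom]]

Whole compound: head "loom" (specifically "cellar spring winter desert hawk loom"), modifier "market".
Inside "cellar spring winter desert hawk loom": head "loom", modifier "cellar spring winter desert hawk".
Inside "cellar spring winter desert hawk": head "hawk" (specifically "spring winter desert hawk"), modifier "cellar".
Inside "spring winter desert hawk": head "hawk" (specifically "winter desert hawk"), modifier "spring".
Inside "winter desert hawk": head "hawk" (specifically "desert hawk"), modifier "winter".
Inside "desert hawk": head "hawk", modifier "desert".
Assembled: [market [[cellar [spring [winter [desert hawk]]]] loom]].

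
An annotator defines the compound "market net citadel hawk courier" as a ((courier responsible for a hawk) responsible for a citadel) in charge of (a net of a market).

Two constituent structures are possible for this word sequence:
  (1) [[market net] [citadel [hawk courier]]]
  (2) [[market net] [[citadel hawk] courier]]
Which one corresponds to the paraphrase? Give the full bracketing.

The paraphrase's head is the "courier" part ("citadel hawk courier"); its modifier is "market net".
That top-level split, carried through the inner groups, gives [[market net] [citadel [hawk courier]]].

[[market net] [citadel [hawk courier]]]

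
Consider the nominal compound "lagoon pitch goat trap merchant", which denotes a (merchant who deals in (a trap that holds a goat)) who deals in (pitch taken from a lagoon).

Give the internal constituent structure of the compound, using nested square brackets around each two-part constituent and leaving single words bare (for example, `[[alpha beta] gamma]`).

Overall it is a kind of merchant (specifically "goat trap merchant"); the modifier is "lagoon pitch".
Within "lagoon pitch", the head is "pitch" and the modifier is "lagoon".
Within "goat trap merchant", the head is "merchant" and the modifier is "goat trap".
Within "goat trap", the head is "trap" and the modifier is "goat".
Putting it together: [[lagoon pitch] [[goat trap] merchant]].

[[lagoon pitch] [[goat trap] merchant]]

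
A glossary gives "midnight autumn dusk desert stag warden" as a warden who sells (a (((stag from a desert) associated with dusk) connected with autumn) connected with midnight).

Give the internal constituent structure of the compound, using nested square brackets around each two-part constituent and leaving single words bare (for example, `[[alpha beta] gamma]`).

The outermost head in the paraphrase is "warden", modified by "midnight autumn dusk desert stag".
Inside "midnight autumn dusk desert stag": head "stag" (specifically "autumn dusk desert stag"), modifier "midnight".
Inside "autumn dusk desert stag": head "stag" (specifically "dusk desert stag"), modifier "autumn".
Inside "dusk desert stag": head "stag" (specifically "desert stag"), modifier "dusk".
Inside "desert stag": head "stag", modifier "desert".
So the structure is [[midnight [autumn [dusk [desert stag]]]] warden].

[[midnight [autumn [dusk [desert stag]]]] warden]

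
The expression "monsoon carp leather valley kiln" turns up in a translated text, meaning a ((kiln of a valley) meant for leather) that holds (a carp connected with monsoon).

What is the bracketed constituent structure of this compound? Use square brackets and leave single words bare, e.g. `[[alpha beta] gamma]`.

[[monsoon carp] [leather [valley kiln]]]

Overall it is a kind of kiln (specifically "leather valley kiln"); the modifier is "monsoon carp".
Inside "monsoon carp": head "carp", modifier "monsoon".
Inside "leather valley kiln": head "kiln" (specifically "valley kiln"), modifier "leather".
Inside "valley kiln": head "kiln", modifier "valley".
Assembled: [[monsoon carp] [leather [valley kiln]]].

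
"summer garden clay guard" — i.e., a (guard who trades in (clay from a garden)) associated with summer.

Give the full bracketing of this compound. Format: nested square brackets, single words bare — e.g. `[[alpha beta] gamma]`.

[summer [[garden clay] guard]]

Whole compound: head "guard" (specifically "garden clay guard"), modifier "summer".
Inside "garden clay guard": head "guard", modifier "garden clay".
Inside "garden clay": head "clay", modifier "garden".
Putting it together: [summer [[garden clay] guard]].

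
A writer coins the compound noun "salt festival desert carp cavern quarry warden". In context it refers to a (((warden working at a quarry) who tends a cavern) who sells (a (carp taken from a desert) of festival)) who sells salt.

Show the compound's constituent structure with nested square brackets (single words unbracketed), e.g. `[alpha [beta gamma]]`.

Overall it is a kind of warden (specifically "festival desert carp cavern quarry warden"); the modifier is "salt".
"festival desert carp cavern quarry warden" → head "warden" (specifically "cavern quarry warden"), modifier "festival desert carp".
"festival desert carp" → head "carp" (specifically "desert carp"), modifier "festival".
"desert carp" → head "carp", modifier "desert".
"cavern quarry warden" → head "warden" (specifically "quarry warden"), modifier "cavern".
"quarry warden" → head "warden", modifier "quarry".
So the structure is [salt [[festival [desert carp]] [cavern [quarry warden]]]].

[salt [[festival [desert carp]] [cavern [quarry warden]]]]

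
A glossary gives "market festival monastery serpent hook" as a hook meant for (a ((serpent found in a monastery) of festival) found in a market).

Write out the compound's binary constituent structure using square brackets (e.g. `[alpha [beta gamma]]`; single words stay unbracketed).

Whole compound: head "hook", modifier "market festival monastery serpent".
"market festival monastery serpent" → head "serpent" (specifically "festival monastery serpent"), modifier "market".
"festival monastery serpent" → head "serpent" (specifically "monastery serpent"), modifier "festival".
"monastery serpent" → head "serpent", modifier "monastery".
Assembled: [[market [festival [monastery serpent]]] hook].

[[market [festival [monastery serpent]]] hook]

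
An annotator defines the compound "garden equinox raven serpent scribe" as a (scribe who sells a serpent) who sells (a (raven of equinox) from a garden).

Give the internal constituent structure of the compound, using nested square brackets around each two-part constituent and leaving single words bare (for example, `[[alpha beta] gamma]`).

[[garden [equinox raven]] [serpent scribe]]

Overall it is a kind of scribe (specifically "serpent scribe"); the modifier is "garden equinox raven".
Inside "garden equinox raven": head "raven" (specifically "equinox raven"), modifier "garden".
Inside "equinox raven": head "raven", modifier "equinox".
Inside "serpent scribe": head "scribe", modifier "serpent".
Assembled: [[garden [equinox raven]] [serpent scribe]].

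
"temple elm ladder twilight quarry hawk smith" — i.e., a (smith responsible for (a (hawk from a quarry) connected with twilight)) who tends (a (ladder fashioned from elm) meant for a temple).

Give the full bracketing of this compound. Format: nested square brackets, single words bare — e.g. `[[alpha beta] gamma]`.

[[temple [elm ladder]] [[twilight [quarry hawk]] smith]]

The outermost head in the paraphrase is "smith" (specifically "twilight quarry hawk smith"), modified by "temple elm ladder".
"temple elm ladder" → head "ladder" (specifically "elm ladder"), modifier "temple".
"elm ladder" → head "ladder", modifier "elm".
"twilight quarry hawk smith" → head "smith", modifier "twilight quarry hawk".
"twilight quarry hawk" → head "hawk" (specifically "quarry hawk"), modifier "twilight".
"quarry hawk" → head "hawk", modifier "quarry".
Putting it together: [[temple [elm ladder]] [[twilight [quarry hawk]] smith]].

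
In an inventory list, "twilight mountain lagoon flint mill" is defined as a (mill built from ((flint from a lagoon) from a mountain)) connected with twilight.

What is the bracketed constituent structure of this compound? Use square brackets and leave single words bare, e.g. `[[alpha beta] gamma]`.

[twilight [[mountain [lagoon flint]] mill]]

The outermost head in the paraphrase is "mill" (specifically "mountain lagoon flint mill"), modified by "twilight".
"mountain lagoon flint mill" → head "mill", modifier "mountain lagoon flint".
"mountain lagoon flint" → head "flint" (specifically "lagoon flint"), modifier "mountain".
"lagoon flint" → head "flint", modifier "lagoon".
Putting it together: [twilight [[mountain [lagoon flint]] mill]].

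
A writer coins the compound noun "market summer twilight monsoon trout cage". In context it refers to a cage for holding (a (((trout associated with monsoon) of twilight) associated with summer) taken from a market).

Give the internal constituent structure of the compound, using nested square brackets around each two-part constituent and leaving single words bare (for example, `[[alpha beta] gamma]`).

At the top level: head "cage"; modifier "market summer twilight monsoon trout".
Inside "market summer twilight monsoon trout": head "trout" (specifically "summer twilight monsoon trout"), modifier "market".
Inside "summer twilight monsoon trout": head "trout" (specifically "twilight monsoon trout"), modifier "summer".
Inside "twilight monsoon trout": head "trout" (specifically "monsoon trout"), modifier "twilight".
Inside "monsoon trout": head "trout", modifier "monsoon".
Putting it together: [[market [summer [twilight [monsoon trout]]]] cage].

[[market [summer [twilight [monsoon trout]]]] cage]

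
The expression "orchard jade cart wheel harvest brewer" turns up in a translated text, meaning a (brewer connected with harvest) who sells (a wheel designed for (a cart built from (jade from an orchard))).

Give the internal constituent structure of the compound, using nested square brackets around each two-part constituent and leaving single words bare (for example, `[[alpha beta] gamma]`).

[[[[orchard jade] cart] wheel] [harvest brewer]]

Whole compound: head "brewer" (specifically "harvest brewer"), modifier "orchard jade cart wheel".
Inside "orchard jade cart wheel": head "wheel", modifier "orchard jade cart".
Inside "orchard jade cart": head "cart", modifier "orchard jade".
Inside "orchard jade": head "jade", modifier "orchard".
Inside "harvest brewer": head "brewer", modifier "harvest".
Putting it together: [[[[orchard jade] cart] wheel] [harvest brewer]].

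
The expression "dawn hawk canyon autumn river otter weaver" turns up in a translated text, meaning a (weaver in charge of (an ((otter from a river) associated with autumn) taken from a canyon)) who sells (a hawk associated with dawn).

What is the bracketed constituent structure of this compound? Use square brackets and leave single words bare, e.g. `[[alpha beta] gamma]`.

At the top level: head "weaver" (specifically "canyon autumn river otter weaver"); modifier "dawn hawk".
Within "dawn hawk", the head is "hawk" and the modifier is "dawn".
Within "canyon autumn river otter weaver", the head is "weaver" and the modifier is "canyon autumn river otter".
Within "canyon autumn river otter", the head is "otter" (specifically "autumn river otter") and the modifier is "canyon".
Within "autumn river otter", the head is "otter" (specifically "river otter") and the modifier is "autumn".
Within "river otter", the head is "otter" and the modifier is "river".
Assembled: [[dawn hawk] [[canyon [autumn [river otter]]] weaver]].

[[dawn hawk] [[canyon [autumn [river otter]]] weaver]]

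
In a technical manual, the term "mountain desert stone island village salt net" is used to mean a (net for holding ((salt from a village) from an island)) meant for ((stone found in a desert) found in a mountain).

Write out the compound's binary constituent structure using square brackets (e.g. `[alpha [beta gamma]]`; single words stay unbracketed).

[[mountain [desert stone]] [[island [village salt]] net]]

The outermost head in the paraphrase is "net" (specifically "island village salt net"), modified by "mountain desert stone".
Inside "mountain desert stone": head "stone" (specifically "desert stone"), modifier "mountain".
Inside "desert stone": head "stone", modifier "desert".
Inside "island village salt net": head "net", modifier "island village salt".
Inside "island village salt": head "salt" (specifically "village salt"), modifier "island".
Inside "village salt": head "salt", modifier "village".
So the structure is [[mountain [desert stone]] [[island [village salt]] net]].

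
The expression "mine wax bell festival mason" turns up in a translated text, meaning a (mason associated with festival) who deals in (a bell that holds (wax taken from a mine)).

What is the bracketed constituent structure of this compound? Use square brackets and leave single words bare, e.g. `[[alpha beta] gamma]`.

Overall it is a kind of mason (specifically "festival mason"); the modifier is "mine wax bell".
Within "mine wax bell", the head is "bell" and the modifier is "mine wax".
Within "mine wax", the head is "wax" and the modifier is "mine".
Within "festival mason", the head is "mason" and the modifier is "festival".
Putting it together: [[[mine wax] bell] [festival mason]].

[[[mine wax] bell] [festival mason]]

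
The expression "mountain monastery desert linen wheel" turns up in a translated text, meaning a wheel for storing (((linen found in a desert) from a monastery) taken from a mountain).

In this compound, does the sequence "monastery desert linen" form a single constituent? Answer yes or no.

The paraphrase groups the words so that "monastery desert linen" is one unit: it corresponds to a single parenthesized sub-phrase.
The full structure is [[mountain [monastery [desert linen]]] wheel], in which [monastery desert linen] is a constituent.

yes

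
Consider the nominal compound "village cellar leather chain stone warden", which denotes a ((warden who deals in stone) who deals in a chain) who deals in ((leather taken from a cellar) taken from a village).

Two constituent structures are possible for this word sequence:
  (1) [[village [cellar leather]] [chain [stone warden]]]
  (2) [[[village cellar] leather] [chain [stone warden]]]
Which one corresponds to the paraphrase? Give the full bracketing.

[[village [cellar leather]] [chain [stone warden]]]

The paraphrase's head is the "warden" part ("chain stone warden"); its modifier is "village cellar leather".
That top-level split, carried through the inner groups, gives [[village [cellar leather]] [chain [stone warden]]].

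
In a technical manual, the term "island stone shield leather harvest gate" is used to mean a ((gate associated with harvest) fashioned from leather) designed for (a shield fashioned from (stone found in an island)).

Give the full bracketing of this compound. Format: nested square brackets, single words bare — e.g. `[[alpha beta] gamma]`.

Overall it is a kind of gate (specifically "leather harvest gate"); the modifier is "island stone shield".
Within "island stone shield", the head is "shield" and the modifier is "island stone".
Within "island stone", the head is "stone" and the modifier is "island".
Within "leather harvest gate", the head is "gate" (specifically "harvest gate") and the modifier is "leather".
Within "harvest gate", the head is "gate" and the modifier is "harvest".
Assembled: [[[island stone] shield] [leather [harvest gate]]].

[[[island stone] shield] [leather [harvest gate]]]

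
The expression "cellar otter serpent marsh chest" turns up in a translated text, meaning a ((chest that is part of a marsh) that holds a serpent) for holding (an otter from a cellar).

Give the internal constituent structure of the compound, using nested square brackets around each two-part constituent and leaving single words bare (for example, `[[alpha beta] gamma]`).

Whole compound: head "chest" (specifically "serpent marsh chest"), modifier "cellar otter".
Within "cellar otter", the head is "otter" and the modifier is "cellar".
Within "serpent marsh chest", the head is "chest" (specifically "marsh chest") and the modifier is "serpent".
Within "marsh chest", the head is "chest" and the modifier is "marsh".
Putting it together: [[cellar otter] [serpent [marsh chest]]].

[[cellar otter] [serpent [marsh chest]]]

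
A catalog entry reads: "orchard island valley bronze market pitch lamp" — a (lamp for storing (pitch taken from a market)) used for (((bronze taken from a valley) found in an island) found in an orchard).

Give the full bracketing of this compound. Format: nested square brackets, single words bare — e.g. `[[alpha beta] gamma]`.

At the top level: head "lamp" (specifically "market pitch lamp"); modifier "orchard island valley bronze".
Inside "orchard island valley bronze": head "bronze" (specifically "island valley bronze"), modifier "orchard".
Inside "island valley bronze": head "bronze" (specifically "valley bronze"), modifier "island".
Inside "valley bronze": head "bronze", modifier "valley".
Inside "market pitch lamp": head "lamp", modifier "market pitch".
Inside "market pitch": head "pitch", modifier "market".
Putting it together: [[orchard [island [valley bronze]]] [[market pitch] lamp]].

[[orchard [island [valley bronze]]] [[market pitch] lamp]]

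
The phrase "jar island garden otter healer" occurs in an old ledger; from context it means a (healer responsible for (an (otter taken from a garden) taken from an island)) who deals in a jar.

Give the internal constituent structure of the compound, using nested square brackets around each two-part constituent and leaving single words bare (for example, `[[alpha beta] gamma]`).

[jar [[island [garden otter]] healer]]

Whole compound: head "healer" (specifically "island garden otter healer"), modifier "jar".
Inside "island garden otter healer": head "healer", modifier "island garden otter".
Inside "island garden otter": head "otter" (specifically "garden otter"), modifier "island".
Inside "garden otter": head "otter", modifier "garden".
So the structure is [jar [[island [garden otter]] healer]].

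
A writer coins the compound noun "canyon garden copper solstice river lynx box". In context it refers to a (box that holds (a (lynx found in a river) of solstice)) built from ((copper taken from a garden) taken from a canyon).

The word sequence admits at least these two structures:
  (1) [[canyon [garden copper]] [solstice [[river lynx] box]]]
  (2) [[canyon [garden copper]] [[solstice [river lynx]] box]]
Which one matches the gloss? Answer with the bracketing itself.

The paraphrase's head is the "box" part ("solstice river lynx box"); its modifier is "canyon garden copper".
That top-level split, carried through the inner groups, gives [[canyon [garden copper]] [[solstice [river lynx]] box]].

[[canyon [garden copper]] [[solstice [river lynx]] box]]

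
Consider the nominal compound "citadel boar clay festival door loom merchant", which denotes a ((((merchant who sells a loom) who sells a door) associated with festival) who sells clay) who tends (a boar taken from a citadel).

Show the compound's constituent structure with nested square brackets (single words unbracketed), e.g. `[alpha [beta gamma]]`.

[[citadel boar] [clay [festival [door [loom merchant]]]]]

Whole compound: head "merchant" (specifically "clay festival door loom merchant"), modifier "citadel boar".
"citadel boar" → head "boar", modifier "citadel".
"clay festival door loom merchant" → head "merchant" (specifically "festival door loom merchant"), modifier "clay".
"festival door loom merchant" → head "merchant" (specifically "door loom merchant"), modifier "festival".
"door loom merchant" → head "merchant" (specifically "loom merchant"), modifier "door".
"loom merchant" → head "merchant", modifier "loom".
Putting it together: [[citadel boar] [clay [festival [door [loom merchant]]]]].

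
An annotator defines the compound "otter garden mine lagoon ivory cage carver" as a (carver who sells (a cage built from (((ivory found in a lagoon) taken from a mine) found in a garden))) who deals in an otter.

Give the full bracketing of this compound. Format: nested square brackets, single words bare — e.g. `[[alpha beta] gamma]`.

[otter [[[garden [mine [lagoon ivory]]] cage] carver]]

The outermost head in the paraphrase is "carver" (specifically "garden mine lagoon ivory cage carver"), modified by "otter".
Inside "garden mine lagoon ivory cage carver": head "carver", modifier "garden mine lagoon ivory cage".
Inside "garden mine lagoon ivory cage": head "cage", modifier "garden mine lagoon ivory".
Inside "garden mine lagoon ivory": head "ivory" (specifically "mine lagoon ivory"), modifier "garden".
Inside "mine lagoon ivory": head "ivory" (specifically "lagoon ivory"), modifier "mine".
Inside "lagoon ivory": head "ivory", modifier "lagoon".
Assembled: [otter [[[garden [mine [lagoon ivory]]] cage] carver]].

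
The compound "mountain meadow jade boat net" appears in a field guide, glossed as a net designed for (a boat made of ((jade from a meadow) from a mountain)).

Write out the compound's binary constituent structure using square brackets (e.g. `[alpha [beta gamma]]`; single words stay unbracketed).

[[[mountain [meadow jade]] boat] net]

Whole compound: head "net", modifier "mountain meadow jade boat".
Within "mountain meadow jade boat", the head is "boat" and the modifier is "mountain meadow jade".
Within "mountain meadow jade", the head is "jade" (specifically "meadow jade") and the modifier is "mountain".
Within "meadow jade", the head is "jade" and the modifier is "meadow".
So the structure is [[[mountain [meadow jade]] boat] net].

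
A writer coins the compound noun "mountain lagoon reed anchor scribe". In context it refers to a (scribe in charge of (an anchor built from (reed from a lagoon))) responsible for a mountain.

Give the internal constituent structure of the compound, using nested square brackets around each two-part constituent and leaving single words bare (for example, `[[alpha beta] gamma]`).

The outermost head in the paraphrase is "scribe" (specifically "lagoon reed anchor scribe"), modified by "mountain".
"lagoon reed anchor scribe" → head "scribe", modifier "lagoon reed anchor".
"lagoon reed anchor" → head "anchor", modifier "lagoon reed".
"lagoon reed" → head "reed", modifier "lagoon".
So the structure is [mountain [[[lagoon reed] anchor] scribe]].

[mountain [[[lagoon reed] anchor] scribe]]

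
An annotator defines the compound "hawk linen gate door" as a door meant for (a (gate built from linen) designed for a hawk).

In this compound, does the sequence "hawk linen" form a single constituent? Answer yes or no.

no

The top-level split is [hawk linen gate] [door]; the full structure is [[hawk [linen gate]] door].
"hawk linen" straddles a constituent boundary, so it is not a single unit.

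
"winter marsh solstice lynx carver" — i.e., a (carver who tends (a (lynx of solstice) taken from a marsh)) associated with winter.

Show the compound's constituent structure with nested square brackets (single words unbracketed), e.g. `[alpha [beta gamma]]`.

The outermost head in the paraphrase is "carver" (specifically "marsh solstice lynx carver"), modified by "winter".
Inside "marsh solstice lynx carver": head "carver", modifier "marsh solstice lynx".
Inside "marsh solstice lynx": head "lynx" (specifically "solstice lynx"), modifier "marsh".
Inside "solstice lynx": head "lynx", modifier "solstice".
Putting it together: [winter [[marsh [solstice lynx]] carver]].

[winter [[marsh [solstice lynx]] carver]]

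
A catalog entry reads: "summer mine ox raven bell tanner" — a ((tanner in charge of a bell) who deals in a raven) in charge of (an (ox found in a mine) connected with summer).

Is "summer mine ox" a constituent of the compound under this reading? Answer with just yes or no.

The paraphrase groups the words so that "summer mine ox" is one unit: it corresponds to a single parenthesized sub-phrase.
The full structure is [[summer [mine ox]] [raven [bell tanner]]], in which [summer mine ox] is a constituent.

yes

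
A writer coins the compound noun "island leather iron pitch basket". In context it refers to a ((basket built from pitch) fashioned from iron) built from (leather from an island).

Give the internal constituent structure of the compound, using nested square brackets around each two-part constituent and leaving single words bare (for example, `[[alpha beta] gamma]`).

[[island leather] [iron [pitch basket]]]

Whole compound: head "basket" (specifically "iron pitch basket"), modifier "island leather".
"island leather" → head "leather", modifier "island".
"iron pitch basket" → head "basket" (specifically "pitch basket"), modifier "iron".
"pitch basket" → head "basket", modifier "pitch".
Putting it together: [[island leather] [iron [pitch basket]]].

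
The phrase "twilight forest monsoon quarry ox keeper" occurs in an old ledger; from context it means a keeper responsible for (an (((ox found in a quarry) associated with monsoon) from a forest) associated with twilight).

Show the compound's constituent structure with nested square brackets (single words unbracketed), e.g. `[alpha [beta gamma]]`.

At the top level: head "keeper"; modifier "twilight forest monsoon quarry ox".
Inside "twilight forest monsoon quarry ox": head "ox" (specifically "forest monsoon quarry ox"), modifier "twilight".
Inside "forest monsoon quarry ox": head "ox" (specifically "monsoon quarry ox"), modifier "forest".
Inside "monsoon quarry ox": head "ox" (specifically "quarry ox"), modifier "monsoon".
Inside "quarry ox": head "ox", modifier "quarry".
So the structure is [[twilight [forest [monsoon [quarry ox]]]] keeper].

[[twilight [forest [monsoon [quarry ox]]]] keeper]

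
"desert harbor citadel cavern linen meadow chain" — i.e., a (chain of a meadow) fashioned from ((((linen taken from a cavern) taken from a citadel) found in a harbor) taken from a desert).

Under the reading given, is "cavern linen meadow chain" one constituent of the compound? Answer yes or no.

no

The top-level split is [desert harbor citadel cavern linen] [meadow chain]; the full structure is [[desert [harbor [citadel [cavern linen]]]] [meadow chain]].
"cavern linen meadow chain" straddles a constituent boundary, so it is not a single unit.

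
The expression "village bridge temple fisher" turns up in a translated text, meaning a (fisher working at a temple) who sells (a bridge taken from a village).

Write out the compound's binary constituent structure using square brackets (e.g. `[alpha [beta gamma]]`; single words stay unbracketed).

[[village bridge] [temple fisher]]

Whole compound: head "fisher" (specifically "temple fisher"), modifier "village bridge".
"village bridge" → head "bridge", modifier "village".
"temple fisher" → head "fisher", modifier "temple".
Putting it together: [[village bridge] [temple fisher]].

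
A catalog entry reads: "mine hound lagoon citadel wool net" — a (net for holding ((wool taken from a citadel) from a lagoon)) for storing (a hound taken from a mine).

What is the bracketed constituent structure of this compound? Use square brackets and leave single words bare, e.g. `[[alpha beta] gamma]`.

[[mine hound] [[lagoon [citadel wool]] net]]

At the top level: head "net" (specifically "lagoon citadel wool net"); modifier "mine hound".
Within "mine hound", the head is "hound" and the modifier is "mine".
Within "lagoon citadel wool net", the head is "net" and the modifier is "lagoon citadel wool".
Within "lagoon citadel wool", the head is "wool" (specifically "citadel wool") and the modifier is "lagoon".
Within "citadel wool", the head is "wool" and the modifier is "citadel".
Assembled: [[mine hound] [[lagoon [citadel wool]] net]].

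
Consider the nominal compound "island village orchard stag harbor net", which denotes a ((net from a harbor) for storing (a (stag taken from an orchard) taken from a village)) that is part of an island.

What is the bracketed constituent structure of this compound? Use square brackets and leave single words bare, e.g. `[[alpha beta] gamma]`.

At the top level: head "net" (specifically "village orchard stag harbor net"); modifier "island".
Inside "village orchard stag harbor net": head "net" (specifically "harbor net"), modifier "village orchard stag".
Inside "village orchard stag": head "stag" (specifically "orchard stag"), modifier "village".
Inside "orchard stag": head "stag", modifier "orchard".
Inside "harbor net": head "net", modifier "harbor".
Putting it together: [island [[village [orchard stag]] [harbor net]]].

[island [[village [orchard stag]] [harbor net]]]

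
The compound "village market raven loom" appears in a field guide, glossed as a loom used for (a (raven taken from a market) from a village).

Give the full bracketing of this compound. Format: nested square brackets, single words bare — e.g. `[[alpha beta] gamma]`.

Whole compound: head "loom", modifier "village market raven".
"village market raven" → head "raven" (specifically "market raven"), modifier "village".
"market raven" → head "raven", modifier "market".
So the structure is [[village [market raven]] loom].

[[village [market raven]] loom]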